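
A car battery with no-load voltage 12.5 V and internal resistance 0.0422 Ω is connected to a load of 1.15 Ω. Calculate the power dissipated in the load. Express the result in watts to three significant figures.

126 W

Load and internal resistance form a series loop — compute the loop current, then the load power via I²R.
I = ε / (r + R) = 12.5 / (0.0422 + 1.15) = 10.48 A
P_load = I² R = (10.48)² × 1.15 = 126.4 W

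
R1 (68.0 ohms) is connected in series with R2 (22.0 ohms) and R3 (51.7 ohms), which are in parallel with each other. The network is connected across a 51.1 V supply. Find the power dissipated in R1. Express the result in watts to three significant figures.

25.5 W

Replace R2 and R3 with their parallel equivalent so the circuit becomes R1 in series with R_p.
R_p = (22.0×51.7)/(22.0+51.7) = 15.43 Ω
R_total = 68.0 + 15.43 = 83.43 Ω
I = V / R_total = 51.1 / 83.43 = 0.6125 A
All the current flows through R1; use P = I²R.
P_R1 = (0.6125)² × 68.0 = 25.51 W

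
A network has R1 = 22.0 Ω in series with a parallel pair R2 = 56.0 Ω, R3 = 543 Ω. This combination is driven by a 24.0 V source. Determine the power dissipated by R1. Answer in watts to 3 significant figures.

Collapse R2‖R3 to a single equivalent, reducing the network to two series elements.
R_p = (56.0×543)/(56.0+543) = 50.76 Ω
R_total = 22.0 + 50.76 = 72.76 Ω
I = V / R_total = 24.0 / 72.76 = 0.3298 A
R1 is in the main series path, so its power is I²R1.
P_R1 = (0.3298)² × 22.0 = 2.393 W

2.39 W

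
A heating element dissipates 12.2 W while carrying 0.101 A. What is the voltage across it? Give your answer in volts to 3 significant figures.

121 V

From P = V I = I²R = V²/R, with the two given quantities we get V = P / I.
V = 12.2 / 0.1010 = 120.8 V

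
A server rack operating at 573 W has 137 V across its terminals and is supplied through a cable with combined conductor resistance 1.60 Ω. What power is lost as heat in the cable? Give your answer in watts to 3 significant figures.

Only the current and the line resistance are needed for the I²R loss.
I = P / V = 573 / 137 = 4.182 A through the cable.
P_line = I² R_line = (4.182)² × 1.60 = 27.99 W

28.0 W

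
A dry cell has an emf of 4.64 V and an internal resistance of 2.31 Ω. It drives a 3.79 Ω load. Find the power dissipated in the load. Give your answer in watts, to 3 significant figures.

With r and R in series, I = ε/(r+R); the load dissipates I²R.
I = ε / (r + R) = 4.64 / (2.31 + 3.79) = 0.7607 A
P_load = I² R = (0.7607)² × 3.79 = 2.193 W

2.19 W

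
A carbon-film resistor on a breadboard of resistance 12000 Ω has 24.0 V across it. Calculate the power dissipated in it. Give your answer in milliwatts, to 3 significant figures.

48.0 mW

V and R are stated; P = V²/R avoids computing the current.
P = (24.0 V)² / 12000 Ω = 0.04800 W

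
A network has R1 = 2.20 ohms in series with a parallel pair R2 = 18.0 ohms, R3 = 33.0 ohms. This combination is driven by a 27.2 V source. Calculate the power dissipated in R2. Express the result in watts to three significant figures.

29.1 W

Collapse R2‖R3 to a single equivalent, reducing the network to two series elements.
R_p = (18.0×33.0)/(18.0+33.0) = 11.65 Ω
R_total = 2.20 + 11.65 = 13.85 Ω
I = V / R_total = 27.2 / 13.85 = 1.964 A
Voltage across the parallel pair: V_p = I × R_p = 1.964 × 11.65 = 22.88 V
R2 is across V_p, so use P = V²/R for that branch.
P_R2 = (22.88)² / 18.0 = 29.08 W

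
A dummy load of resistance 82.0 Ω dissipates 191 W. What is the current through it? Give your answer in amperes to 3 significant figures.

1.53 A

The two known quantities fix the third via I = √(P / R).
I = √(191 / 82.0) = 1.526 A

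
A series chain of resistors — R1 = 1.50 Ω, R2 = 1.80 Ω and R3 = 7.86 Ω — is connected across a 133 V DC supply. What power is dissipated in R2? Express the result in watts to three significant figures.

256 W

In a series string the same current flows through every resistor — find that current, then P = I²R for the one we want.
R_total = 1.50 + 1.80 + 7.86 = 11.16 Ω
I = V / R_total = 133 / 11.16 = 11.92 A
P_R2 = I² × R2 = (11.92)² × 1.80 = 255.7 W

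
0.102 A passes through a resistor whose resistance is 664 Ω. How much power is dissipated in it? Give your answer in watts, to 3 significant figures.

Current and resistance are given, so P = I²R is the direct form.
P = (0.1020 A)² × 664 Ω = 6.908 W

6.91 W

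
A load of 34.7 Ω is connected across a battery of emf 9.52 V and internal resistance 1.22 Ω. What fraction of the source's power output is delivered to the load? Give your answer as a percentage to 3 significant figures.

96.6 %

Efficiency is P_load / P_total. With a series r and R sharing the same I, P = I²R for each, so η = R/(R+r).
η = R / (R + r) = 34.7 / (34.7 + 1.22) = 0.9660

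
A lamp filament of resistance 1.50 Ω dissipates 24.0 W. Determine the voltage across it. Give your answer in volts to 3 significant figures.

Rearranging the power relation for the two known quantities gives V = √(P R).
V = √(24.0 × 1.50) = 6.000 V

6.00 V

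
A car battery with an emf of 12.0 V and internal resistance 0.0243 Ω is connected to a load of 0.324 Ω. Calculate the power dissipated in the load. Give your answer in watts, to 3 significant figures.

The internal resistance and the load are in series, so the same I flows through both; get I from ε/(r+R), then I²R for the load.
I = ε / (r + R) = 12.0 / (0.0243 + 0.324) = 34.45 A
P_load = I² R = (34.45)² × 0.324 = 384.6 W

385 W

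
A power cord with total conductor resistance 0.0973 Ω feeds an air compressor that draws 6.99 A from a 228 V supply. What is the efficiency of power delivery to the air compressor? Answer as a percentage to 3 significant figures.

99.7 %

The power cord carries the full 6.99 A.
P_line = I² R_line = (6.990)² × 0.0973 = 4.754 W
P_source = V I = 228 × 6.990 = 1594 W; P_load = 1589 W
η = P_load / P_source = 1589 / 1594 = 0.9970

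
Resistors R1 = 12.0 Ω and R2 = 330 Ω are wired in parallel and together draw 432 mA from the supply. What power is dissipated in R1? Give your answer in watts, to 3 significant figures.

2.09 W

Only the total current is stated, so first find the parallel equivalent to get the voltage across the combination.
1/R_eq = 1/12.0 + 1/330 ⇒ R_eq = 11.58 Ω
V = I_total × R_eq = 0.4320 × 11.58 = 5.002 V
P_R1 = V² / R1 = (5.002)² / 12.0 = 2.085 W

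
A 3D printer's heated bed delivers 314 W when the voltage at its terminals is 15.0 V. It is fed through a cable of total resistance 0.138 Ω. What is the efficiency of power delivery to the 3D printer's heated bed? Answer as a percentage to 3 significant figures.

I = P / V = 314 / 15.0 = 20.93 A through the cable.
P_line = I² R_line = (20.93)² × 0.138 = 60.47 W
P_source = P_load + P_line = 314.0 + 60.47 = 374.5 W
η = P_load / P_source = 314.0 / 374.5 = 0.8385

83.9 %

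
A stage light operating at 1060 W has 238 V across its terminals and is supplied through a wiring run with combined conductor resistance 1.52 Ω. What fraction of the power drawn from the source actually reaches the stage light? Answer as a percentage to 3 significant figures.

97.2 %

I = P / V = 1060 / 238 = 4.454 A through the wiring run.
P_line = I² R_line = (4.454)² × 1.52 = 30.15 W
P_source = P_load + P_line = 1060 + 30.15 = 1090 W
η = P_load / P_source = 1060 / 1090 = 0.9723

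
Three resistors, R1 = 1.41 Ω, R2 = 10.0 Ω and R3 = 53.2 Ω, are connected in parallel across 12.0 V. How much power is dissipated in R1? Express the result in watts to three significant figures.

The supply voltage appears across each parallel branch — just use P = V²/R1.
P_R1 = V² / R1 = (12.0)² / 1.41 Ω = 102.1 W

102 W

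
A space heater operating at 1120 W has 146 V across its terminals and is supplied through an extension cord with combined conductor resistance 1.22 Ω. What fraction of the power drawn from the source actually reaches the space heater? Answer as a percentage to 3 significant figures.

94.0 %

I = P / V = 1120 / 146 = 7.671 A through the extension cord.
P_line = I² R_line = (7.671)² × 1.22 = 71.79 W
P_source = P_load + P_line = 1120 + 71.79 = 1192 W
η = P_load / P_source = 1120 / 1192 = 0.9398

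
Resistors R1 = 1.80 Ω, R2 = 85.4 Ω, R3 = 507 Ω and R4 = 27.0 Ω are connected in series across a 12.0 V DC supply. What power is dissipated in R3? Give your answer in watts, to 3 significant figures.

Series elements share the same current, so find I first, then use P = I²R.
R_total = 1.80 + 85.4 + 507 + 27.0 = 621.2 Ω
I = V / R_total = 12.0 / 621.2 = 0.01932 A
P_R3 = I² × R3 = (0.01932)² × 507 = 0.1892 W

0.189 W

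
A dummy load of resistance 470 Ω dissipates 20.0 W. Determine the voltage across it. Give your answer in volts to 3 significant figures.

From P = V I = I²R = V²/R, with the two given quantities we get V = √(P R).
V = √(20.0 × 470) = 96.95 V

97.0 V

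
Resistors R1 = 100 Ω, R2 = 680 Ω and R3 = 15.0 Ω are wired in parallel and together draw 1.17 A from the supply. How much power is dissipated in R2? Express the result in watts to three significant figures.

0.330 W

We need the common branch voltage; get it from I_total × R_eq, then P = V²/R for the branch.
1/R_eq = 1/100 + 1/680 + 1/15.0 ⇒ R_eq = 12.80 Ω
V = I_total × R_eq = 1.170 × 12.80 = 14.97 V
P_R2 = V² / R2 = (14.97)² / 680 = 0.3297 W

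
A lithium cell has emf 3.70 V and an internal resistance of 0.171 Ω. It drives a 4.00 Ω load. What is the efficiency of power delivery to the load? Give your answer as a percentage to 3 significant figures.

The source delivers εI, of which I²R reaches the load and I²r is lost; since I is common, η = R/(R+r).
η = R / (R + r) = 4.00 / (4.00 + 0.171) = 0.9590

95.9 %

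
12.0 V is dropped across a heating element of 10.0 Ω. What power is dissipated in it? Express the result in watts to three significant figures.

Voltage and resistance are given, so P = V²/R is the one-step route.
P = (12.0 V)² / 10.0 Ω = 14.40 W

14.4 W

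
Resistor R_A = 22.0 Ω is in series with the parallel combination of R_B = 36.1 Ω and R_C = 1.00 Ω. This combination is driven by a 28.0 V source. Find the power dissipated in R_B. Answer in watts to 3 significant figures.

Replace R_B and R_C with their parallel equivalent so the circuit becomes R_A in series with R_p.
R_p = (36.1×1.00)/(36.1+1.00) = 0.9730 Ω
R_total = 22.0 + 0.9730 = 22.97 Ω
I = V / R_total = 28.0 / 22.97 = 1.219 A
Voltage across the parallel pair: V_p = I × R_p = 1.219 × 0.9730 = 1.186 V
R_B is across V_p, so use P = V²/R for that branch.
P_R_B = (1.186)² / 36.1 = 0.03896 W

0.0390 W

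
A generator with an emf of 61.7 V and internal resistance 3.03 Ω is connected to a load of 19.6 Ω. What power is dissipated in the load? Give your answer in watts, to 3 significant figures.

Load and internal resistance form a series loop — compute the loop current, then the load power via I²R.
I = ε / (r + R) = 61.7 / (3.03 + 19.6) = 2.726 A
P_load = I² R = (2.726)² × 19.6 = 145.7 W

146 W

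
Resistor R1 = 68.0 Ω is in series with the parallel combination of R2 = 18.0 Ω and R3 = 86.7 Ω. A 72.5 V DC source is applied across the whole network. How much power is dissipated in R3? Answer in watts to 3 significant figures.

Replace R2 and R3 with their parallel equivalent so the circuit becomes R1 in series with R_p.
R_p = (18.0×86.7)/(18.0+86.7) = 14.91 Ω
R_total = 68.0 + 14.91 = 82.91 Ω
I = V / R_total = 72.5 / 82.91 = 0.8745 A
Voltage across the parallel pair: V_p = I × R_p = 0.8745 × 14.91 = 13.03 V
With V_p across R3, its power is V_p²/R3.
P_R3 = (13.03)² / 86.7 = 1.960 W

1.96 W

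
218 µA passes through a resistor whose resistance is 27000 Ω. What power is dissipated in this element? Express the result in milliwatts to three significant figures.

With I and R stated, P = I²R applies in one step.
P = (0.0002180 A)² × 27000 Ω = 0.001283 W

1.28 mW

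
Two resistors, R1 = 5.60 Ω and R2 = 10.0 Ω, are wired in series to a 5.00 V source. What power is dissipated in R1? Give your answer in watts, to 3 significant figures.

The current is common to all series resistors; compute it, then apply P = I²R for the target.
R_total = 5.60 + 10.0 = 15.60 Ω
I = V / R_total = 5.00 / 15.60 = 0.3205 A
P_R1 = I² × R1 = (0.3205)² × 5.60 = 0.5753 W

0.575 W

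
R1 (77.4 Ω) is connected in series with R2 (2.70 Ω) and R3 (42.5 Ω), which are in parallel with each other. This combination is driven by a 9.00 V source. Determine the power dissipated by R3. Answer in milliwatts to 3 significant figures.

1.92 mW

First combine the parallel branches into one equivalent R_p, then R1 + R_p is a series pair.
R_p = (2.70×42.5)/(2.70+42.5) = 2.539 Ω
R_total = 77.4 + 2.539 = 79.94 Ω
I = V / R_total = 9.00 / 79.94 = 0.1126 A
Voltage across the parallel pair: V_p = I × R_p = 0.1126 × 2.539 = 0.2858 V
R3 is across V_p, so use P = V²/R for that branch.
P_R3 = (0.2858)² / 42.5 = 0.001922 W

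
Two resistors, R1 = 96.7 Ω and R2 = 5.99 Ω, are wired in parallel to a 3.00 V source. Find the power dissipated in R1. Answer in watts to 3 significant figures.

Parallel branches share the same voltage; P = V²/R gives the branch power in one step.
P_R1 = V² / R1 = (3.00)² / 96.7 Ω = 0.09307 W

0.0931 W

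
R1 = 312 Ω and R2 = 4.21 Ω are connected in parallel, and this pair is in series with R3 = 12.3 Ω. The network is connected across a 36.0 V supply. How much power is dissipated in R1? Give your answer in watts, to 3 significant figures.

0.265 W

First find R_p for the parallel pair, then treat R_p + R3 as a series loop.
R_p = (312×4.21)/(312+4.21) = 4.154 Ω
R_total = R_p + 12.3 = 4.154 + 12.3 = 16.45 Ω
I = V / R_total = 36.0 / 16.45 = 2.188 A
Voltage across the parallel pair: V_p = I × R_p = 2.188 × 4.154 = 9.089 V
Use P = V²/R for R1 with V = V_p.
P_R1 = (9.089)² / 312 = 0.2647 W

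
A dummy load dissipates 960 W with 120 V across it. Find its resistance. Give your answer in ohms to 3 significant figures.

Inverting the appropriate power form: R = V² / P.
R = (120)² / 960 = 15.00 Ω

15.0 Ω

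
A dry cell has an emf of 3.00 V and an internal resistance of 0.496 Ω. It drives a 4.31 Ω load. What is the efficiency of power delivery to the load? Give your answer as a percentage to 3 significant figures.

Both r and R carry the same current, so the power split is just the resistance split: η = R/(R+r).
η = R / (R + r) = 4.31 / (4.31 + 0.496) = 0.8968

89.7 %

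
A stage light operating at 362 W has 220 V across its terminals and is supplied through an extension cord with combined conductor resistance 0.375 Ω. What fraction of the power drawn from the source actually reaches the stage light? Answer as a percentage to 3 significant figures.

99.7 %

I = P / V = 362 / 220 = 1.645 A through the extension cord.
P_line = I² R_line = (1.645)² × 0.375 = 1.015 W
P_source = P_load + P_line = 362.0 + 1.015 = 363.0 W
η = P_load / P_source = 362.0 / 363.0 = 0.9972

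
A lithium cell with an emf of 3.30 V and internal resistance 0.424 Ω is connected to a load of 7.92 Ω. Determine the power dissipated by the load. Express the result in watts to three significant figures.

1.24 W

Find the circuit current first, then P = I²R for the load (series elements share I).
I = ε / (r + R) = 3.30 / (0.424 + 7.92) = 0.3955 A
P_load = I² R = (0.3955)² × 7.92 = 1.239 W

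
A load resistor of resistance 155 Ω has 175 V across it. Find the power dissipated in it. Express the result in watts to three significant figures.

198 W

We know the drop across the element and its resistance — P = V²/R, one step.
P = (175 V)² / 155 Ω = 197.6 W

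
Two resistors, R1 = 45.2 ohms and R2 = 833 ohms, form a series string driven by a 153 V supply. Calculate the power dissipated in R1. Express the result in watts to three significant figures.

Since the resistors are in series they all carry the loop current I = V/R_total; the power in any one is I²R.
R_total = 45.2 + 833 = 878.2 Ω
I = V / R_total = 153 / 878.2 = 0.1742 A
P_R1 = I² × R1 = (0.1742)² × 45.2 = 1.372 W

1.37 W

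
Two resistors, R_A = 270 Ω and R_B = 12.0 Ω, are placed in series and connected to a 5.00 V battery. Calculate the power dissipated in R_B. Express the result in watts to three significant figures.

The current is common to all series resistors; compute it, then apply P = I²R for the target.
R_total = 270 + 12.0 = 282.0 Ω
I = V / R_total = 5.00 / 282.0 = 0.01773 A
P_R_B = I² × R_B = (0.01773)² × 12.0 = 0.003772 W

0.00377 W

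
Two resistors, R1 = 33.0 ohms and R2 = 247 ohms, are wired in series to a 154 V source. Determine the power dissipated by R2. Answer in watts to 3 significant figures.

Series elements share the same current, so find I first, then use P = I²R.
R_total = 33.0 + 247 = 280.0 Ω
I = V / R_total = 154 / 280.0 = 0.5500 A
P_R2 = I² × R2 = (0.5500)² × 247 = 74.72 W

74.7 W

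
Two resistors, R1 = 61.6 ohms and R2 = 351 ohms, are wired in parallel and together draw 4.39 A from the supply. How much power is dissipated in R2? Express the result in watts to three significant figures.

151 W

Only the total current is stated, so first find the parallel equivalent to get the voltage across the combination.
1/R_eq = 1/61.6 + 1/351 ⇒ R_eq = 52.40 Ω
V = I_total × R_eq = 4.390 × 52.40 = 230.1 V
P_R2 = V² / R2 = (230.1)² / 351 = 150.8 W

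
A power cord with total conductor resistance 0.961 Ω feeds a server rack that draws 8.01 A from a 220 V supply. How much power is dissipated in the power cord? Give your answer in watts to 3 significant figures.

The power cord and load are in series, so the same current flows in both; the loss is I²R_line.
The power cord carries the full 8.01 A.
P_line = I² R_line = (8.010)² × 0.961 = 61.66 W

61.7 W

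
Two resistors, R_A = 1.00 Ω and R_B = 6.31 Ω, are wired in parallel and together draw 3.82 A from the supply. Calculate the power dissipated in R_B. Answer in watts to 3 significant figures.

Only the total current is stated, so first find the parallel equivalent to get the voltage across the combination.
1/R_eq = 1/1.00 + 1/6.31 ⇒ R_eq = 0.8632 Ω
V = I_total × R_eq = 3.820 × 0.8632 = 3.297 V
P_R_B = V² / R_B = (3.297)² / 6.31 = 1.723 W

1.72 W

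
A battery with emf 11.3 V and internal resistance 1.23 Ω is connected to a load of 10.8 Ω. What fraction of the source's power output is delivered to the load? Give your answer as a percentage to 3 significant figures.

89.8 %

The source delivers εI, of which I²R reaches the load and I²r is lost; since I is common, η = R/(R+r).
η = R / (R + r) = 10.8 / (10.8 + 1.23) = 0.8978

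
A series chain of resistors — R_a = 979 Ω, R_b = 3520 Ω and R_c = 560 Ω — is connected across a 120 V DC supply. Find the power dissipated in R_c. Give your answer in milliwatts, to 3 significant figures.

315 mW

The current is common to all series resistors; compute it, then apply P = I²R for the target.
R_total = 979 + 3520 + 560 = 5059 Ω
I = V / R_total = 120 / 5059 = 0.02372 A
P_R_c = I² × R_c = (0.02372)² × 560 = 0.3151 W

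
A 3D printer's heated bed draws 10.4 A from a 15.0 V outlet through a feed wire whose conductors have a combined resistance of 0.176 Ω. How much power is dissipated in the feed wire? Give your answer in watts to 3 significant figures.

Only the current and the line resistance are needed for the I²R loss.
The feed wire carries the full 10.4 A.
P_line = I² R_line = (10.40)² × 0.176 = 19.04 W

19.0 W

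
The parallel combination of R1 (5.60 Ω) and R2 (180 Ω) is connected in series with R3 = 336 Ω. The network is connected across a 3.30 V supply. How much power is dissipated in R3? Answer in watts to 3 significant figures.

0.0314 W

First find R_p for the parallel pair, then treat R_p + R3 as a series loop.
R_p = (5.60×180)/(5.60+180) = 5.431 Ω
R_total = R_p + 336 = 5.431 + 336 = 341.4 Ω
I = V / R_total = 3.30 / 341.4 = 0.009665 A
All the supply current flows through R3; use P = I²R3.
P_R3 = (0.009665)² × 336 = 0.03139 W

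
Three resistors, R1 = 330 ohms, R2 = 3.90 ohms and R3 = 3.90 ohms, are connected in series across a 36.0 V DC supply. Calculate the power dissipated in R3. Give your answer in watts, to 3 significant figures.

The current is common to all series resistors; compute it, then apply P = I²R for the target.
R_total = 330 + 3.90 + 3.90 = 337.8 Ω
I = V / R_total = 36.0 / 337.8 = 0.1066 A
P_R3 = I² × R3 = (0.1066)² × 3.90 = 0.04429 W

0.0443 W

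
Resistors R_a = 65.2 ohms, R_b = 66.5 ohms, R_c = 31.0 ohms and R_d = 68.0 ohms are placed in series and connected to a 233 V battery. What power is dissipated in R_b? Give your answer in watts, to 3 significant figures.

In a series string the same current flows through every resistor — find that current, then P = I²R for the one we want.
R_total = 65.2 + 66.5 + 31.0 + 68.0 = 230.7 Ω
I = V / R_total = 233 / 230.7 = 1.010 A
P_R_b = I² × R_b = (1.010)² × 66.5 = 67.83 W

67.8 W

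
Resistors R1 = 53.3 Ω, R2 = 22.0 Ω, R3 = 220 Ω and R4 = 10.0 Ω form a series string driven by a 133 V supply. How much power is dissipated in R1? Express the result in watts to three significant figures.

10.1 W

Every series element carries the same I. Get I from the total resistance, then P = I² × R1.
R_total = 53.3 + 22.0 + 220 + 10.0 = 305.3 Ω
I = V / R_total = 133 / 305.3 = 0.4356 A
P_R1 = I² × R1 = (0.4356)² × 53.3 = 10.12 W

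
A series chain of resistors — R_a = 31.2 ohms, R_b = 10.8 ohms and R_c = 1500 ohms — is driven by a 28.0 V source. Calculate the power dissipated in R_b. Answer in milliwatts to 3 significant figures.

Series elements share the same current, so find I first, then use P = I²R.
R_total = 31.2 + 10.8 + 1500 = 1542 Ω
I = V / R_total = 28.0 / 1542 = 0.01816 A
P_R_b = I² × R_b = (0.01816)² × 10.8 = 0.003561 W

3.56 mW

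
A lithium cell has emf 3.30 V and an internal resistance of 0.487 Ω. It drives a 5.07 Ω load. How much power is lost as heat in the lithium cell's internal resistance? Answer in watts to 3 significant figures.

0.172 W

r is in series with the load, so it carries the full circuit current — the loss in it is I²r.
I = ε / (r + R) = 3.30 / (0.487 + 5.07) = 0.5938 A
P_int = I² r = (0.5938)² × 0.487 = 0.1717 W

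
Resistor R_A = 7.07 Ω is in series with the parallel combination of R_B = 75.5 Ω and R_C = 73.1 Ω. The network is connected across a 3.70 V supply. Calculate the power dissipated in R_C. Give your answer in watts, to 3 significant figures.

0.132 W

Collapse R_B‖R_C to a single equivalent, reducing the network to two series elements.
R_p = (75.5×73.1)/(75.5+73.1) = 37.14 Ω
R_total = 7.07 + 37.14 = 44.21 Ω
I = V / R_total = 3.70 / 44.21 = 0.08369 A
Voltage across the parallel pair: V_p = I × R_p = 0.08369 × 37.14 = 3.108 V
R_C is across V_p, so use P = V²/R for that branch.
P_R_C = (3.108)² / 73.1 = 0.1322 W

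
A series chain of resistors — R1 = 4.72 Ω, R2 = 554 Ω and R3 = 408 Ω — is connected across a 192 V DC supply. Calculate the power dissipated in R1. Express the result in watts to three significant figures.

0.186 W

Series elements share the same current, so find I first, then use P = I²R.
R_total = 4.72 + 554 + 408 = 966.7 Ω
I = V / R_total = 192 / 966.7 = 0.1986 A
P_R1 = I² × R1 = (0.1986)² × 4.72 = 0.1862 W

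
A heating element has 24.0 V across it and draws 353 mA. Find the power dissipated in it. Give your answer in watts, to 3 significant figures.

V and I are known directly — P = V I, no intermediate step needed.
P = 24.0 V × 0.3530 A = 8.472 W

8.47 W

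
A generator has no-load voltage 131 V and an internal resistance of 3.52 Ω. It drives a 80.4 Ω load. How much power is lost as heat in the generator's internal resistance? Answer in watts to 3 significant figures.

8.58 W

The internal resistance carries the same current as the load; P_int = I²r.
I = ε / (r + R) = 131 / (3.52 + 80.4) = 1.561 A
P_int = I² r = (1.561)² × 3.52 = 8.577 W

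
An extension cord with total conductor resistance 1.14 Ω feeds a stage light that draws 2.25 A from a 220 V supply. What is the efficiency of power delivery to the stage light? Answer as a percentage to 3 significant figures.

The extension cord carries the full 2.25 A.
P_line = I² R_line = (2.250)² × 1.14 = 5.771 W
P_source = V I = 220 × 2.250 = 495.0 W; P_load = 489.2 W
η = P_load / P_source = 489.2 / 495.0 = 0.9883

98.8 %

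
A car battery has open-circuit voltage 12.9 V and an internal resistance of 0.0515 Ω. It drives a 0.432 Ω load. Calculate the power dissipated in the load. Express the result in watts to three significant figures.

The internal resistance and the load are in series, so the same I flows through both; get I from ε/(r+R), then I²R for the load.
I = ε / (r + R) = 12.9 / (0.0515 + 0.432) = 26.68 A
P_load = I² R = (26.68)² × 0.432 = 307.5 W

308 W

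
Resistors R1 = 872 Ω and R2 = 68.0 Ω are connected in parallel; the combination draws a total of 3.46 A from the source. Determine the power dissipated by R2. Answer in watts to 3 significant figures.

The branches share the same voltage, but only the total current is given — find V from the equivalent resistance first.
1/R_eq = 1/872 + 1/68.0 ⇒ R_eq = 63.08 Ω
V = I_total × R_eq = 3.460 × 63.08 = 218.3 V
P_R2 = V² / R2 = (218.3)² / 68.0 = 700.5 W

701 W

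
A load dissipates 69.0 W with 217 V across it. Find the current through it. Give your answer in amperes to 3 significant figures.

Inverting the appropriate power form: I = P / V.
I = 69.0 / 217 = 0.3180 A

0.318 A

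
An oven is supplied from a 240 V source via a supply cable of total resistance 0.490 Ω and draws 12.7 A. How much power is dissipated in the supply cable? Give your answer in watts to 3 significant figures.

79.0 W

Only the current and the line resistance are needed for the I²R loss.
The supply cable carries the full 12.7 A.
P_line = I² R_line = (12.70)² × 0.490 = 79.03 W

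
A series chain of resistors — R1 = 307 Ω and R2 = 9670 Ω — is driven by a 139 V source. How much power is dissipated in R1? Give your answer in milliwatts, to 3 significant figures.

59.6 mW

The current is common to all series resistors; compute it, then apply P = I²R for the target.
R_total = 307 + 9670 = 9977 Ω
I = V / R_total = 139 / 9977 = 0.01393 A
P_R1 = I² × R1 = (0.01393)² × 307 = 0.05959 W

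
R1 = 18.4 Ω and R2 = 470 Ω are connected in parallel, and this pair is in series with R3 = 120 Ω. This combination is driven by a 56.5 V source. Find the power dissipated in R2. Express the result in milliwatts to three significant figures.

112 mW

First find R_p for the parallel pair, then treat R_p + R3 as a series loop.
R_p = (18.4×470)/(18.4+470) = 17.71 Ω
R_total = R_p + 120 = 17.71 + 120 = 137.7 Ω
I = V / R_total = 56.5 / 137.7 = 0.4103 A
Voltage across the parallel pair: V_p = I × R_p = 0.4103 × 17.71 = 7.265 V
Use P = V²/R for R2 with V = V_p.
P_R2 = (7.265)² / 470 = 0.1123 W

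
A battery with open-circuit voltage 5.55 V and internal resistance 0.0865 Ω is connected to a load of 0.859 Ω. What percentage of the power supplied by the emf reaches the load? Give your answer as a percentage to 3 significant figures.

Both r and R carry the same current, so the power split is just the resistance split: η = R/(R+r).
η = R / (R + r) = 0.859 / (0.859 + 0.0865) = 0.9085

90.9 %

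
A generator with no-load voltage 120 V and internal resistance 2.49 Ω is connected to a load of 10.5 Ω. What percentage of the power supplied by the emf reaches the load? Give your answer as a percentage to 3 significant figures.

80.8 %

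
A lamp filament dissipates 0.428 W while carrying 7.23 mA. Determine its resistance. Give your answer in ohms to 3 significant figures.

8190 Ω

From P = V I = I²R = V²/R, with the two given quantities we get R = P / I².
R = 0.428 / (0.007230)² = 8188 Ω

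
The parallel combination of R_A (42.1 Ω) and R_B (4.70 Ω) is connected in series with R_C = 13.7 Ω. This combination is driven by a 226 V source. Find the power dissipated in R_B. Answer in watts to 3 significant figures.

Combine R_A and R_B into their parallel equivalent first, reducing the network to two series resistors.
R_p = (42.1×4.70)/(42.1+4.70) = 4.228 Ω
R_total = R_p + 13.7 = 4.228 + 13.7 = 17.93 Ω
I = V / R_total = 226 / 17.93 = 12.61 A
Voltage across the parallel pair: V_p = I × R_p = 12.61 × 4.228 = 53.30 V
Use P = V²/R for R_B with V = V_p.
P_R_B = (53.30)² / 4.70 = 604.4 W

604 W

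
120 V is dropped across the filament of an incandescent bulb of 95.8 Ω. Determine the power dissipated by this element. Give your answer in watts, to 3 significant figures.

V and R are stated; P = V²/R avoids computing the current.
P = (120 V)² / 95.8 Ω = 150.3 W

150 W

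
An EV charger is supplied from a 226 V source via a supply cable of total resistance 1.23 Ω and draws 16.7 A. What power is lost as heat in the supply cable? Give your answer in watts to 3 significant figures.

343 W

Line loss is just I²R for the cable — we know both I and R_line directly.
The supply cable carries the full 16.7 A.
P_line = I² R_line = (16.70)² × 1.23 = 343.0 W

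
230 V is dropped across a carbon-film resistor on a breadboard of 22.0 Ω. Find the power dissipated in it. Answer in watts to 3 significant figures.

2400 W

We know the drop across the element and its resistance — P = V²/R, one step.
P = (230 V)² / 22.0 Ω = 2405 W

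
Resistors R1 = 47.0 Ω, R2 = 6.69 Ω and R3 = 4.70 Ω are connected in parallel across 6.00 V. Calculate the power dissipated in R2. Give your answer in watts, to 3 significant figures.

5.38 W

The supply voltage appears across each parallel branch — just use P = V²/R2.
P_R2 = V² / R2 = (6.00)² / 6.69 Ω = 5.381 W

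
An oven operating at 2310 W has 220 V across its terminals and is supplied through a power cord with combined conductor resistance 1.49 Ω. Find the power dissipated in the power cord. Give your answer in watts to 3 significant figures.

164 W

Only the current and the line resistance are needed for the I²R loss.
I = P / V = 2310 / 220 = 10.50 A through the power cord.
P_line = I² R_line = (10.50)² × 1.49 = 164.3 W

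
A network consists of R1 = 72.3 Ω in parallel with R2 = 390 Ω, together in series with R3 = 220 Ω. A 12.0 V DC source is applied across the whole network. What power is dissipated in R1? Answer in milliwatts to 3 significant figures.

93.8 mW

Collapse the R1‖R2 pair into one equivalent R_p; then R_p and R3 form a series string.
R_p = (72.3×390)/(72.3+390) = 60.99 Ω
R_total = R_p + 220 = 60.99 + 220 = 281.0 Ω
I = V / R_total = 12.0 / 281.0 = 0.04271 A
Voltage across the parallel pair: V_p = I × R_p = 0.04271 × 60.99 = 2.605 V
R1 has V_p across it, so P = V_p²/R1.
P_R1 = (2.605)² / 72.3 = 0.09384 W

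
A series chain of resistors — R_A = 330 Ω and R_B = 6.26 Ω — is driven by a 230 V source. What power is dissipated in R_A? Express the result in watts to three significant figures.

Series elements share the same current, so find I first, then use P = I²R.
R_total = 330 + 6.26 = 336.3 Ω
I = V / R_total = 230 / 336.3 = 0.6840 A
P_R_A = I² × R_A = (0.6840)² × 330 = 154.4 W

154 W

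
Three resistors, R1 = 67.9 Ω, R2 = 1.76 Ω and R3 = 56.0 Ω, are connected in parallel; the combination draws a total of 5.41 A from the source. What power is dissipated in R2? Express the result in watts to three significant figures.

46.1 W

Only the total current is stated, so first find the parallel equivalent to get the voltage across the combination.
1/R_eq = 1/67.9 + 1/1.76 + 1/56.0 ⇒ R_eq = 1.665 Ω
V = I_total × R_eq = 5.410 × 1.665 = 9.005 V
P_R2 = V² / R2 = (9.005)² / 1.76 = 46.08 W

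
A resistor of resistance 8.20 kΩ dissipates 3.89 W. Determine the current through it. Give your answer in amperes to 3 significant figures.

Inverting the appropriate power form: I = √(P / R).
I = √(3.89 / 8200) = 0.02178 A

0.0218 A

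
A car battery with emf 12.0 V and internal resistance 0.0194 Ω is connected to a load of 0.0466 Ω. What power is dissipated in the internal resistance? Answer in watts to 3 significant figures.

641 W

The source's internal resistance is just another series element carrying I; its dissipation is I²r.
I = ε / (r + R) = 12.0 / (0.0194 + 0.0466) = 181.8 A
P_int = I² r = (181.8)² × 0.0194 = 641.3 W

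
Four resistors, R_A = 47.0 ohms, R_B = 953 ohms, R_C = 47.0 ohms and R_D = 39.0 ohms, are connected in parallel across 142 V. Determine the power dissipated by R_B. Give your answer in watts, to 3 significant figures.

Each parallel branch sees the full supply voltage, so P = V²/R applies directly to the target branch.
P_R_B = V² / R_B = (142)² / 953 Ω = 21.16 W

21.2 W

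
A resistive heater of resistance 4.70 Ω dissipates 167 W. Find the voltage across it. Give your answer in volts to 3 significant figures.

28.0 V

Rearranging the power relation for the two known quantities gives V = √(P R).
V = √(167 × 4.70) = 28.02 V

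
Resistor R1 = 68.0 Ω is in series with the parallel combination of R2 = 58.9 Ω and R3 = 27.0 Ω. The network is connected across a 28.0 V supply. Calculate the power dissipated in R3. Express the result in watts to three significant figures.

1.33 W

Collapse R2‖R3 to a single equivalent, reducing the network to two series elements.
R_p = (58.9×27.0)/(58.9+27.0) = 18.51 Ω
R_total = 68.0 + 18.51 = 86.51 Ω
I = V / R_total = 28.0 / 86.51 = 0.3236 A
Voltage across the parallel pair: V_p = I × R_p = 0.3236 × 18.51 = 5.992 V
With V_p across R3, its power is V_p²/R3.
P_R3 = (5.992)² / 27.0 = 1.330 W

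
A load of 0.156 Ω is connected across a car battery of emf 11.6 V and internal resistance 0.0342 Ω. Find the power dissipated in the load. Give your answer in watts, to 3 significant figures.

580 W

Load and internal resistance form a series loop — compute the loop current, then the load power via I²R.
I = ε / (r + R) = 11.6 / (0.0342 + 0.156) = 60.99 A
P_load = I² R = (60.99)² × 0.156 = 580.3 W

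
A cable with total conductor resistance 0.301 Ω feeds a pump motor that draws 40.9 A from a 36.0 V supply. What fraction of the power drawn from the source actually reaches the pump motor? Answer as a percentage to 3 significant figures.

65.8 %

The cable carries the full 40.9 A.
P_line = I² R_line = (40.90)² × 0.301 = 503.5 W
P_source = V I = 36.0 × 40.90 = 1472 W; P_load = 968.9 W
η = P_load / P_source = 968.9 / 1472 = 0.6580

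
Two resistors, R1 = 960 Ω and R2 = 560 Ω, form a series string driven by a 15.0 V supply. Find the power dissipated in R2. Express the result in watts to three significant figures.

0.0545 W

The current is common to all series resistors; compute it, then apply P = I²R for the target.
R_total = 960 + 560 = 1520 Ω
I = V / R_total = 15.0 / 1520 = 0.009868 A
P_R2 = I² × R2 = (0.009868)² × 560 = 0.05454 W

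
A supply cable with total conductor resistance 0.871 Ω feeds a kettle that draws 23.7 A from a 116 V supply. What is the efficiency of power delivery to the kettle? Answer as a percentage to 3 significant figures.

The supply cable carries the full 23.7 A.
P_line = I² R_line = (23.70)² × 0.871 = 489.2 W
P_source = V I = 116 × 23.70 = 2749 W; P_load = 2260 W
η = P_load / P_source = 2260 / 2749 = 0.8220

82.2 %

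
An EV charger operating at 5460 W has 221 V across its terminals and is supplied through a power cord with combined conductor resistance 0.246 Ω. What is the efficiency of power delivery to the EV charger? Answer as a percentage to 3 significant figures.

I = P / V = 5460 / 221 = 24.71 A through the power cord.
P_line = I² R_line = (24.71)² × 0.246 = 150.2 W
P_source = P_load + P_line = 5460 + 150.2 = 5610 W
η = P_load / P_source = 5460 / 5610 = 0.9732

97.3 %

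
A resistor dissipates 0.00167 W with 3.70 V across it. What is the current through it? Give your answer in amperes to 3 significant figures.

Rearranging the power relation for the two known quantities gives I = P / V.
I = 0.00167 / 3.70 = 0.0004514 A

0.000451 A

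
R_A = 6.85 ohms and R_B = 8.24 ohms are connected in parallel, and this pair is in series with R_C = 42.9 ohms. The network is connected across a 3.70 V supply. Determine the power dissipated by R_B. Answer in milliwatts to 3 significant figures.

10.7 mW

First find R_p for the parallel pair, then treat R_p + R_C as a series loop.
R_p = (6.85×8.24)/(6.85+8.24) = 3.740 Ω
R_total = R_p + 42.9 = 3.740 + 42.9 = 46.64 Ω
I = V / R_total = 3.70 / 46.64 = 0.07933 A
Voltage across the parallel pair: V_p = I × R_p = 0.07933 × 3.740 = 0.2967 V
Use P = V²/R for R_B with V = V_p.
P_R_B = (0.2967)² / 8.24 = 0.01069 W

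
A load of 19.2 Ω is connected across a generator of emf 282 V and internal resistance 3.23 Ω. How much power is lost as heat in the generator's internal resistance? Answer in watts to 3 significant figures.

The source's internal resistance is just another series element carrying I; its dissipation is I²r.
I = ε / (r + R) = 282 / (3.23 + 19.2) = 12.57 A
P_int = I² r = (12.57)² × 3.23 = 510.6 W

511 W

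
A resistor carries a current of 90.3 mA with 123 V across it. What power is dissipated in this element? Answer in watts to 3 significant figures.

Both the voltage across and the current through the element are known, so P = V I applies directly.
P = 123 V × 0.09030 A = 11.11 W

11.1 W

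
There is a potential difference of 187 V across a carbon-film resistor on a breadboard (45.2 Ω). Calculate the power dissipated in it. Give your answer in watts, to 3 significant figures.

774 W

V and R are stated; P = V²/R avoids computing the current.
P = (187 V)² / 45.2 Ω = 773.7 W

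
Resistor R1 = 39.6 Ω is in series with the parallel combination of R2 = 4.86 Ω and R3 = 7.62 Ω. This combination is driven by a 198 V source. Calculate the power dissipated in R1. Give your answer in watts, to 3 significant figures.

857 W

Reduce the parallel pair to R_p first; the network is then a simple series string.
R_p = (4.86×7.62)/(4.86+7.62) = 2.967 Ω
R_total = 39.6 + 2.967 = 42.57 Ω
I = V / R_total = 198 / 42.57 = 4.651 A
R1 is in the main series path, so its power is I²R1.
P_R1 = (4.651)² × 39.6 = 856.8 W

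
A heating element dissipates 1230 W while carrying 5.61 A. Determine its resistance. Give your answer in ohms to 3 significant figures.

From P = V I = I²R = V²/R, with the two given quantities we get R = P / I².
R = 1230 / (5.610)² = 39.08 Ω

39.1 Ω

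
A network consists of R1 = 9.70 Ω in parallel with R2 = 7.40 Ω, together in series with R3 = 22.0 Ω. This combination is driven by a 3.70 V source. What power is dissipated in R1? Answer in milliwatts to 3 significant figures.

Reduce the parallel combination to a single R_p; the circuit then becomes R_p in series with the remaining resistor.
R_p = (9.70×7.40)/(9.70+7.40) = 4.198 Ω
R_total = R_p + 22.0 = 4.198 + 22.0 = 26.20 Ω
I = V / R_total = 3.70 / 26.20 = 0.1412 A
Voltage across the parallel pair: V_p = I × R_p = 0.1412 × 4.198 = 0.5929 V
R1 sits across V_p; its power is V_p²/R.
P_R1 = (0.5929)² / 9.70 = 0.03623 W

36.2 mW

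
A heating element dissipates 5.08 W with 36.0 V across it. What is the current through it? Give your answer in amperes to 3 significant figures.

0.141 A

Rearranging the power relation for the two known quantities gives I = P / V.
I = 5.08 / 36.0 = 0.1411 A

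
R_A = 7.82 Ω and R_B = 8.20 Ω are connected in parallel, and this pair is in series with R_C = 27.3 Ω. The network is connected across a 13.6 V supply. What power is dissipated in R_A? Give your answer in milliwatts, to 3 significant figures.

387 mW

Reduce the parallel combination to a single R_p; the circuit then becomes R_p in series with the remaining resistor.
R_p = (7.82×8.20)/(7.82+8.20) = 4.003 Ω
R_total = R_p + 27.3 = 4.003 + 27.3 = 31.30 Ω
I = V / R_total = 13.6 / 31.30 = 0.4345 A
Voltage across the parallel pair: V_p = I × R_p = 0.4345 × 4.003 = 1.739 V
Use P = V²/R for R_A with V = V_p.
P_R_A = (1.739)² / 7.82 = 0.3867 W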